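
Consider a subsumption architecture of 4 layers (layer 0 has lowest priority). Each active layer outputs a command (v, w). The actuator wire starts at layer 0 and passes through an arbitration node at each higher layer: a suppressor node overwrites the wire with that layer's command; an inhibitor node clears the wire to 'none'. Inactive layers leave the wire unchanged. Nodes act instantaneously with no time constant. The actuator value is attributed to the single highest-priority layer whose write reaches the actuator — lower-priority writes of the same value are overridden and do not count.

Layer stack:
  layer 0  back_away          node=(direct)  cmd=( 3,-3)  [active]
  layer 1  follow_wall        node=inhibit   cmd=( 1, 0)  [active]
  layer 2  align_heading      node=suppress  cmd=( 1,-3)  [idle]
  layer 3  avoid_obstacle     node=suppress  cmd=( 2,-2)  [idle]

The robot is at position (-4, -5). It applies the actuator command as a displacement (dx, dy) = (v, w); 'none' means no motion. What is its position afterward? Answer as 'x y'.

-4 -5

[0] back_away on; wire := (3, -3)
[1] follow_wall on (inhibit); wire := none
[2] align_heading off; pass none
[3] avoid_obstacle off; pass none
output none
position: (-4, -5) + none = (-4, -5)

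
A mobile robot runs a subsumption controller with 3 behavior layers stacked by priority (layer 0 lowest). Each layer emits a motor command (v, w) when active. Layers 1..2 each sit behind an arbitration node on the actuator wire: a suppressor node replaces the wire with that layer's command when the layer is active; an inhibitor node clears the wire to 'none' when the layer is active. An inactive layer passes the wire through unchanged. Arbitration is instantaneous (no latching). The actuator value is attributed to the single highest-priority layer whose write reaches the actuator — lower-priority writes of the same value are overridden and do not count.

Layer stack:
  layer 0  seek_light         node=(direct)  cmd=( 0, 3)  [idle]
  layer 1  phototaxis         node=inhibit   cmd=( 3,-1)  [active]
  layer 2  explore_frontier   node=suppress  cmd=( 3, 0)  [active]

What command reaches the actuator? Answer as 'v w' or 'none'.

3 0

[0] seek_light off; wire := none
[1] phototaxis on (inhibit); wire := none
[2] explore_frontier on (suppress); wire := (3, 0)
output (3, 0)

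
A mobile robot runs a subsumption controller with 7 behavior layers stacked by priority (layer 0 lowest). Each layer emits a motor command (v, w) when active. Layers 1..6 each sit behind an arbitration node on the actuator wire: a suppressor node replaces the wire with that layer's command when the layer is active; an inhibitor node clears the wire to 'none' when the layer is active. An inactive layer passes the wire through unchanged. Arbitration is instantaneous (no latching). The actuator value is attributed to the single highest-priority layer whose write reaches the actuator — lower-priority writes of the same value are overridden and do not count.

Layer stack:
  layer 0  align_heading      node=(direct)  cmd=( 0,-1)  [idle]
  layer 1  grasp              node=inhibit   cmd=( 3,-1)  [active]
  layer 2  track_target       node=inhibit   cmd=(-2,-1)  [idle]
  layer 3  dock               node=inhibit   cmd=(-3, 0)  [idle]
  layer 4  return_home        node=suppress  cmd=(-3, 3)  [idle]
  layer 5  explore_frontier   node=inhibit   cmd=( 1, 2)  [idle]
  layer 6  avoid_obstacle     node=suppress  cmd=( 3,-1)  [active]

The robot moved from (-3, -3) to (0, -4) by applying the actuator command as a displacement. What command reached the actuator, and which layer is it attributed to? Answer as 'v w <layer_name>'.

3 -1 avoid_obstacle

displacement = (0, -4) − (-3, -3) = (3, -1)
[0] align_heading off; wire := none
[1] grasp on (inhibit); wire := none
[2] track_target off; pass none
[3] dock off; pass none
[4] return_home off; pass none
[5] explore_frontier off; pass none
[6] avoid_obstacle on (suppress); wire := (3, -1)
output (3, -1) — from layer 6 (avoid_obstacle)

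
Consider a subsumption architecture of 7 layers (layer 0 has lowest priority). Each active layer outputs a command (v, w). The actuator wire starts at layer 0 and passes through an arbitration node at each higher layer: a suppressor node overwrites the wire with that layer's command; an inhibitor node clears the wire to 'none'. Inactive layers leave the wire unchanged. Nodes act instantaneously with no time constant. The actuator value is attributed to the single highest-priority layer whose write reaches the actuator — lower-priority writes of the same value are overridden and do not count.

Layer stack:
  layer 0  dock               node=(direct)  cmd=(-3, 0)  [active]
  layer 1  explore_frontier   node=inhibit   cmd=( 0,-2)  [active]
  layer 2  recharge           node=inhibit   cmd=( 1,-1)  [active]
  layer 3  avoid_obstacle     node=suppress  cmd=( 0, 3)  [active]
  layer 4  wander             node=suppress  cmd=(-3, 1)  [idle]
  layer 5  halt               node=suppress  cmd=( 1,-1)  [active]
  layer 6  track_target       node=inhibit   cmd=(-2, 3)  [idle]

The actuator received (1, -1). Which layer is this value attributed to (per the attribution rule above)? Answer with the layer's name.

[0] dock on; wire := (-3, 0)
[1] explore_frontier on (inhibit); wire := none
[2] recharge on (inhibit); wire := none
[3] avoid_obstacle on (suppress); wire := (0, 3)
[4] wander off; pass (0, 3)
[5] halt on (suppress); wire := (1, -1)
[6] track_target off; pass (1, -1)
output (1, -1)
last writer: layer 5 = halt

halt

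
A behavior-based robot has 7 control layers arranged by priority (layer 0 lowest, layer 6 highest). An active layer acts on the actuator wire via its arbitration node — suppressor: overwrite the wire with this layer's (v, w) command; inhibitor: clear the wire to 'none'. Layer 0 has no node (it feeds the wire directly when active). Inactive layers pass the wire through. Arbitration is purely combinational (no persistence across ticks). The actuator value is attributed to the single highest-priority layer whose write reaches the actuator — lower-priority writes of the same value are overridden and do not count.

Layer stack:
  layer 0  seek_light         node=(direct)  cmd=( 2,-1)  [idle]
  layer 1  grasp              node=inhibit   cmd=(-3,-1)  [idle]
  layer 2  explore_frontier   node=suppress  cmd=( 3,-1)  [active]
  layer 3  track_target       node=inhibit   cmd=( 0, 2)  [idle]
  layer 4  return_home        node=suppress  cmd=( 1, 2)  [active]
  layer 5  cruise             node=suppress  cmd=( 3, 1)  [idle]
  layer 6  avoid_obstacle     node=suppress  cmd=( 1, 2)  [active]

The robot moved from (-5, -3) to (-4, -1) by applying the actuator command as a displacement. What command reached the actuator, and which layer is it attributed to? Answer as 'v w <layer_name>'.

1 2 avoid_obstacle

displacement = (-4, -1) − (-5, -3) = (1, 2)
[0] seek_light off; wire := none
[1] grasp off; pass none
[2] explore_frontier on (suppress); wire := (3, -1)
[3] track_target off; pass (3, -1)
[4] return_home on (suppress); wire := (1, 2)
[5] cruise off; pass (1, 2)
[6] avoid_obstacle on (suppress); wire := (1, 2)
output (1, 2) — from layer 6 (avoid_obstacle)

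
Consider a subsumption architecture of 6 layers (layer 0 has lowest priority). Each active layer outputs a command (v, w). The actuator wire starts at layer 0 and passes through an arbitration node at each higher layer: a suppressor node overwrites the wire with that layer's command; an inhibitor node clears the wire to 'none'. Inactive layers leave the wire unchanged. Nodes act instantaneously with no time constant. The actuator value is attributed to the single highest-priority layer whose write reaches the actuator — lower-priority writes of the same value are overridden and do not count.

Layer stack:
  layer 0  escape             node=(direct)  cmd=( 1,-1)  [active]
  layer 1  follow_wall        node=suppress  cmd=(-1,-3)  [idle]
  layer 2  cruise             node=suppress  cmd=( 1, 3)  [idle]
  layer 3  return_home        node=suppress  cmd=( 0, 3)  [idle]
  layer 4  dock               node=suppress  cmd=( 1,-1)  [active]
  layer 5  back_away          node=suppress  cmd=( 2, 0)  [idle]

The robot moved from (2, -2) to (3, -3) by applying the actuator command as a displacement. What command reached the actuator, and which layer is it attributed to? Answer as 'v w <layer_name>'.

1 -1 dock

displacement = (3, -3) − (2, -2) = (1, -1)
[0] escape on; wire := (1, -1)
[1] follow_wall off; pass (1, -1)
[2] cruise off; pass (1, -1)
[3] return_home off; pass (1, -1)
[4] dock on (suppress); wire := (1, -1)
[5] back_away off; pass (1, -1)
output (1, -1) — from layer 4 (dock)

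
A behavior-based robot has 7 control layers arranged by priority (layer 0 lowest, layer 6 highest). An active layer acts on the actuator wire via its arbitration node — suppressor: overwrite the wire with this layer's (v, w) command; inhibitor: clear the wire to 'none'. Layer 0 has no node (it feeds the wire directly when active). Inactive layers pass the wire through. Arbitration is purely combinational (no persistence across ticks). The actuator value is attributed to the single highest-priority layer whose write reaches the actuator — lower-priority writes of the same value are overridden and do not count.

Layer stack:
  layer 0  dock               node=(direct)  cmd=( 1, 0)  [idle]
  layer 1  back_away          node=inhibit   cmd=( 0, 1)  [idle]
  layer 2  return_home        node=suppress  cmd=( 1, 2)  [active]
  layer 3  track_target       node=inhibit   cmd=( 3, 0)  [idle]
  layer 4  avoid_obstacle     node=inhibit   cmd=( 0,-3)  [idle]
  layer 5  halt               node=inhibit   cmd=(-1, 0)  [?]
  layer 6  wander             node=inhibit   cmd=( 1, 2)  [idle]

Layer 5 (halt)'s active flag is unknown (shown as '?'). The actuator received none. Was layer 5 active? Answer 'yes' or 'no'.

If layer 5 is active=yes:
  actuator would be none
If layer 5 is active=no:
  actuator would be (1, 2)
Observed none, so layer 5 was active.

yes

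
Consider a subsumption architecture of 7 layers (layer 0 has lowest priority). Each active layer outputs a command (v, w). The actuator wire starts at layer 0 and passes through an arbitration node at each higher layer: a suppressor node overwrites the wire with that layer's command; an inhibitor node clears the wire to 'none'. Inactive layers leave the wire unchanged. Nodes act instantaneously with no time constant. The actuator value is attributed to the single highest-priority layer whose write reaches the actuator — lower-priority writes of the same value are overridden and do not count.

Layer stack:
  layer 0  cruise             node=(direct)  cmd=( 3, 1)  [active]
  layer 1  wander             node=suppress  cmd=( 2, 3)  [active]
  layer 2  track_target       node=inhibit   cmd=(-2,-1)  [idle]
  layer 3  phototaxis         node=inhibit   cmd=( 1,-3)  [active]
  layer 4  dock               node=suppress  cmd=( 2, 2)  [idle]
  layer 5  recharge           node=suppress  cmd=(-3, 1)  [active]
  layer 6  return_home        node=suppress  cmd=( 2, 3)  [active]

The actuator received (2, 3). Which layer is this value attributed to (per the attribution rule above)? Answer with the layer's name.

return_home

L0 cruise: active, feeds wire = (3, 1)
L1 wander: active, suppressor → wire = (2, 3)
L2 track_target: idle → wire stays (2, 3)
L3 phototaxis: active, inhibitor → wire = none
L4 dock: idle → wire stays none
L5 recharge: active, suppressor → wire = (-3, 1)
L6 return_home: active, suppressor → wire = (2, 3)
actuator = (2, 3)
last writer: layer 6 = return_home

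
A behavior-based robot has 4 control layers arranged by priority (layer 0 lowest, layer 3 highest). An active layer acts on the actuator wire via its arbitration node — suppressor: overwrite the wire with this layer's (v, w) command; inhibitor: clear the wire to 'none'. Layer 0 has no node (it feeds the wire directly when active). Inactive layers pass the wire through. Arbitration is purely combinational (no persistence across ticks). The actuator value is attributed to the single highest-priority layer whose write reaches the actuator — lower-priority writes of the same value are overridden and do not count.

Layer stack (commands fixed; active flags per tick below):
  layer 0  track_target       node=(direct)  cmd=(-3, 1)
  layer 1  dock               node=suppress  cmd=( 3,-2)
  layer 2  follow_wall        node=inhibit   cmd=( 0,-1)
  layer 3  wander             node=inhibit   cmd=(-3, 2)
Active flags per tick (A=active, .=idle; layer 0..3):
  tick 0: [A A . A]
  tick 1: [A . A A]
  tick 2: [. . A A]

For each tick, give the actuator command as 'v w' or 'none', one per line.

tick 0:
  L0 track_target: active, feeds wire = (-3, 1)
  L1 dock: active, suppressor → wire = (3, -2)
  L2 follow_wall: idle → wire stays (3, -2)
  L3 wander: active, inhibitor → wire = none
  actuator = none
tick 1:
  L0 track_target: active, feeds wire = (-3, 1)
  L1 dock: idle → wire stays (-3, 1)
  L2 follow_wall: active, inhibitor → wire = none
  L3 wander: active, inhibitor → wire = none
  actuator = none
tick 2:
  L0 track_target: idle → wire = none
  L1 dock: idle → wire stays none
  L2 follow_wall: active, inhibitor → wire = none
  L3 wander: active, inhibitor → wire = none
  actuator = none

none
none
none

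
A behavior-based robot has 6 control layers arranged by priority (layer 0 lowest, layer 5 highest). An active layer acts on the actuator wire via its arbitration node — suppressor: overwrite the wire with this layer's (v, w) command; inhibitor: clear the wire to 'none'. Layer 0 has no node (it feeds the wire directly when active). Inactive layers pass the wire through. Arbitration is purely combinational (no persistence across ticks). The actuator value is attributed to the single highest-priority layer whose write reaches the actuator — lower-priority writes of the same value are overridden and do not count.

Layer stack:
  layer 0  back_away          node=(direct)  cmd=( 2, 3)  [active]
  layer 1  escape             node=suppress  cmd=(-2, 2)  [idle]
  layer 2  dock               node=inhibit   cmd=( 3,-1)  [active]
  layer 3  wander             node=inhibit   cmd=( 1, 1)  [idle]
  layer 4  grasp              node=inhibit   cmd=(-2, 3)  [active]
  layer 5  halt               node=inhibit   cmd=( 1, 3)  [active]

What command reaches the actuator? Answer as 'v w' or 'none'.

layer 0 (back_away) active — direct: (2, 3)
layer 1 (escape) idle — unchanged: (2, 3)
layer 2 (dock) active — inhibits: none
layer 3 (wander) idle — unchanged: none
layer 4 (grasp) active — inhibits: none
layer 5 (halt) active — inhibits: none
→ actuator none

none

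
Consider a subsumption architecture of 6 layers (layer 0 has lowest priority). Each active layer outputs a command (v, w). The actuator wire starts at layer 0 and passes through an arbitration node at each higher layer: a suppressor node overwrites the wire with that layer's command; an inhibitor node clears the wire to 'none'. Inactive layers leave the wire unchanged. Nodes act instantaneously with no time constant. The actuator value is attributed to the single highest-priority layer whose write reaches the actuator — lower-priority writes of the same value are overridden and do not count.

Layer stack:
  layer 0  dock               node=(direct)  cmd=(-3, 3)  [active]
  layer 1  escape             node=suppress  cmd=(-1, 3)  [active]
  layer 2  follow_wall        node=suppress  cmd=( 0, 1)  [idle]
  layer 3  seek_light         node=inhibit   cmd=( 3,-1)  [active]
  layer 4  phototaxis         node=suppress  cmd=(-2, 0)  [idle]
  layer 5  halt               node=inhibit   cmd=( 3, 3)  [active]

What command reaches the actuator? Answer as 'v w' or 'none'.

L0 dock: active, feeds wire = (-3, 3)
L1 escape: active, suppressor → wire = (-1, 3)
L2 follow_wall: idle → wire stays (-1, 3)
L3 seek_light: active, inhibitor → wire = none
L4 phototaxis: idle → wire stays none
L5 halt: active, inhibitor → wire = none
actuator = none

none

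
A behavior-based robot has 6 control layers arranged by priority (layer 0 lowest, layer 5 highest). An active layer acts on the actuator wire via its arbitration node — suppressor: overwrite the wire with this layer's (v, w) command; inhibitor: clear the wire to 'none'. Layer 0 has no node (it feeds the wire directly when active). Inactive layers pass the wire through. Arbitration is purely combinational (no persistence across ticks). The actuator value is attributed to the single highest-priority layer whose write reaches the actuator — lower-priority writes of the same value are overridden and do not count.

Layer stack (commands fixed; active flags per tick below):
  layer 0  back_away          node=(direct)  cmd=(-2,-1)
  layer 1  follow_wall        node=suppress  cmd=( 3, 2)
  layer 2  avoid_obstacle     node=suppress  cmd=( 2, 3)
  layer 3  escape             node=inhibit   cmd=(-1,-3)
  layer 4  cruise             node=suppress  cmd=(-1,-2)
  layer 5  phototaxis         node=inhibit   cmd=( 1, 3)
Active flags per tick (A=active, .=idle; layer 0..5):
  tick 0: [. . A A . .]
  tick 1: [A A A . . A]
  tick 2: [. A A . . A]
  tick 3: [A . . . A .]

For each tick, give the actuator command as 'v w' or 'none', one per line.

tick 0:
  L0 back_away: idle → wire = none
  L1 follow_wall: idle → wire stays none
  L2 avoid_obstacle: active, suppressor → wire = (2, 3)
  L3 escape: active, inhibitor → wire = none
  L4 cruise: idle → wire stays none
  L5 phototaxis: idle → wire stays none
  actuator = none
tick 1:
  L0 back_away: active, feeds wire = (-2, -1)
  L1 follow_wall: active, suppressor → wire = (3, 2)
  L2 avoid_obstacle: active, suppressor → wire = (2, 3)
  L3 escape: idle → wire stays (2, 3)
  L4 cruise: idle → wire stays (2, 3)
  L5 phototaxis: active, inhibitor → wire = none
  actuator = none
tick 2:
  L0 back_away: idle → wire = none
  L1 follow_wall: active, suppressor → wire = (3, 2)
  L2 avoid_obstacle: active, suppressor → wire = (2, 3)
  L3 escape: idle → wire stays (2, 3)
  L4 cruise: idle → wire stays (2, 3)
  L5 phototaxis: active, inhibitor → wire = none
  actuator = none
tick 3:
  L0 back_away: active, feeds wire = (-2, -1)
  L1 follow_wall: idle → wire stays (-2, -1)
  L2 avoid_obstacle: idle → wire stays (-2, -1)
  L3 escape: idle → wire stays (-2, -1)
  L4 cruise: active, suppressor → wire = (-1, -2)
  L5 phototaxis: idle → wire stays (-1, -2)
  actuator = (-1, -2)

none
none
none
-1 -2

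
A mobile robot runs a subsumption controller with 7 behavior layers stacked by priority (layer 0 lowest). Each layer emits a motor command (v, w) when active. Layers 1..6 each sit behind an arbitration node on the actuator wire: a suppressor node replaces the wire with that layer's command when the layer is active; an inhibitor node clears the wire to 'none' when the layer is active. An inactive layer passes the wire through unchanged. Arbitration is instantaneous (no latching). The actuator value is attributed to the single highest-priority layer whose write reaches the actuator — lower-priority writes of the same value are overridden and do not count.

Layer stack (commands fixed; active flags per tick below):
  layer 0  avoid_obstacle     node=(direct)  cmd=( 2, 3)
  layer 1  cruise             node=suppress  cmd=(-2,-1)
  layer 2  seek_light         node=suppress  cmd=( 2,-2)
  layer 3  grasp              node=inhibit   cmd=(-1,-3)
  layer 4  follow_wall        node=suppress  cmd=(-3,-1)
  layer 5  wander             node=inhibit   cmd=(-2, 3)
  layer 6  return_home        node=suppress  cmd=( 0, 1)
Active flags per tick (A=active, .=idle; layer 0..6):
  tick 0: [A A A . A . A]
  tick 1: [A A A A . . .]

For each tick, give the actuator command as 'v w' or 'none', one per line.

0 1
none

tick 0:
  [0] avoid_obstacle on; wire := (2, 3)
  [1] cruise on (suppress); wire := (-2, -1)
  [2] seek_light on (suppress); wire := (2, -2)
  [3] grasp off; pass (2, -2)
  [4] follow_wall on (suppress); wire := (-3, -1)
  [5] wander off; pass (-3, -1)
  [6] return_home on (suppress); wire := (0, 1)
  output (0, 1)
tick 1:
  [0] avoid_obstacle on; wire := (2, 3)
  [1] cruise on (suppress); wire := (-2, -1)
  [2] seek_light on (suppress); wire := (2, -2)
  [3] grasp on (inhibit); wire := none
  [4] follow_wall off; pass none
  [5] wander off; pass none
  [6] return_home off; pass none
  output none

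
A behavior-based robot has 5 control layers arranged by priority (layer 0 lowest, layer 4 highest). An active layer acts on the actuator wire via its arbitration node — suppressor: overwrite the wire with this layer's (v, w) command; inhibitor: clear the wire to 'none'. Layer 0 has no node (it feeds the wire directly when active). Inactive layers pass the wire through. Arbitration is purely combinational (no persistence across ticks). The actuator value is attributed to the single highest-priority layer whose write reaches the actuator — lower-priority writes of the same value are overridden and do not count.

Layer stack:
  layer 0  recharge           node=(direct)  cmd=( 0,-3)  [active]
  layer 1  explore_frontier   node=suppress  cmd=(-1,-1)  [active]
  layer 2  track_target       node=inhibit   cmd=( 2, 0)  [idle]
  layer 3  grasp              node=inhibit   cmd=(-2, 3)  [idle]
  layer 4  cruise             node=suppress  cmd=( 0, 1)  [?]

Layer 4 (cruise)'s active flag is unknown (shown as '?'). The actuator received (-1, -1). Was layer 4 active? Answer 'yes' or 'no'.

If layer 4 is active=yes:
  actuator would be (0, 1)
If layer 4 is active=no:
  actuator would be (-1, -1)
Observed (-1, -1), so layer 4 was idle.

no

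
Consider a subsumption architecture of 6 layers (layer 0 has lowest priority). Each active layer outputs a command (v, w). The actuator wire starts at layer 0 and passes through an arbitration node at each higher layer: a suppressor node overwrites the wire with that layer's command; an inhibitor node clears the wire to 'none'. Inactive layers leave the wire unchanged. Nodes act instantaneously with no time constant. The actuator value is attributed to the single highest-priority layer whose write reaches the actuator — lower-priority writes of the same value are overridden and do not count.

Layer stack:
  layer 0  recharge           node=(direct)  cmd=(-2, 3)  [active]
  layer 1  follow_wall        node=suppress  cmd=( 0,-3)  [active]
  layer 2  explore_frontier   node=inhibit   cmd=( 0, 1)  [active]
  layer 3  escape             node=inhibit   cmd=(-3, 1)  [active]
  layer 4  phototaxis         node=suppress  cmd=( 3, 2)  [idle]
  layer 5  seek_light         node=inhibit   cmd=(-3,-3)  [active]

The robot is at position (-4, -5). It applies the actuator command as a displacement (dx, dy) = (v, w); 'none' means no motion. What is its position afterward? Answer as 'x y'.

[0] recharge on; wire := (-2, 3)
[1] follow_wall on (suppress); wire := (0, -3)
[2] explore_frontier on (inhibit); wire := none
[3] escape on (inhibit); wire := none
[4] phototaxis off; pass none
[5] seek_light on (inhibit); wire := none
output none
position: (-4, -5) + none = (-4, -5)

-4 -5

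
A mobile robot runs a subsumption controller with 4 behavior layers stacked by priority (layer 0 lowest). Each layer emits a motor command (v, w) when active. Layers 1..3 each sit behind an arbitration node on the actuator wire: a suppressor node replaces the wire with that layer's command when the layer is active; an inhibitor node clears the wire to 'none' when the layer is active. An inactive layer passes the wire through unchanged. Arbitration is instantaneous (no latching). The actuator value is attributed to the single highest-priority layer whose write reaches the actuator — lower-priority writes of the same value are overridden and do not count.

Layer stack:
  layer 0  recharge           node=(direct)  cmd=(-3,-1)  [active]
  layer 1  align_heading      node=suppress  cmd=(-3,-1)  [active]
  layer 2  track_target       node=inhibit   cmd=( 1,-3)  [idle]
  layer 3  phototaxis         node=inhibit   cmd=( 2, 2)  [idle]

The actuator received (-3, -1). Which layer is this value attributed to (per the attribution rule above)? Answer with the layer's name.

align_heading

[0] recharge on; wire := (-3, -1)
[1] align_heading on (suppress); wire := (-3, -1)
[2] track_target off; pass (-3, -1)
[3] phototaxis off; pass (-3, -1)
output (-3, -1)
last writer: layer 1 = align_heading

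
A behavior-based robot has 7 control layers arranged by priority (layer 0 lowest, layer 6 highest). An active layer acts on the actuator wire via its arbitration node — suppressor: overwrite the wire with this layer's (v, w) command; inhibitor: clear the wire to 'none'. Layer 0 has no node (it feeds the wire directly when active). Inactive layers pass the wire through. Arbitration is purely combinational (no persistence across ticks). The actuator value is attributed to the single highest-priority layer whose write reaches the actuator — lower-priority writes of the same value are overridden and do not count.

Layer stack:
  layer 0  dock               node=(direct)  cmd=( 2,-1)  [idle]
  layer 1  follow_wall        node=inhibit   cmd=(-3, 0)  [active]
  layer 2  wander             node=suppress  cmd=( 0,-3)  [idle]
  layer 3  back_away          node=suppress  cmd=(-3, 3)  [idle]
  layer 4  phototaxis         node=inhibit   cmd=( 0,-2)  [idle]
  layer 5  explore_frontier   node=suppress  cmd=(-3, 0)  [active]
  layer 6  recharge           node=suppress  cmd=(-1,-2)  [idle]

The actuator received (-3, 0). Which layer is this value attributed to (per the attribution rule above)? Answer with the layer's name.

explore_frontier

[0] dock off; wire := none
[1] follow_wall on (inhibit); wire := none
[2] wander off; pass none
[3] back_away off; pass none
[4] phototaxis off; pass none
[5] explore_frontier on (suppress); wire := (-3, 0)
[6] recharge off; pass (-3, 0)
output (-3, 0)
last writer: layer 5 = explore_frontier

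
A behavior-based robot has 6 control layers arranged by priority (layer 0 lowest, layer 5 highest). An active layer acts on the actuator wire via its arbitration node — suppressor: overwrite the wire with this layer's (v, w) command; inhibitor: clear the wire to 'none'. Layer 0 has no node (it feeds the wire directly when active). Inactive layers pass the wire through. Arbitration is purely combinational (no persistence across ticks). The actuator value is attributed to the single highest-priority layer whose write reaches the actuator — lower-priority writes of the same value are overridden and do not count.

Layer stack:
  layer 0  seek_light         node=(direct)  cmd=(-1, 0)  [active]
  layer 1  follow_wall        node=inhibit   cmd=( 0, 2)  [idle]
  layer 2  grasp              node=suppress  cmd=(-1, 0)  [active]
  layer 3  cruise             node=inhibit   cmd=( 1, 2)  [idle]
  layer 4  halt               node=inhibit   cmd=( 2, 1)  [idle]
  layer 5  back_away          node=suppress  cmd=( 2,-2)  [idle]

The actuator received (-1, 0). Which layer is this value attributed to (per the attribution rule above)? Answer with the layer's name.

L0 seek_light: active, feeds wire = (-1, 0)
L1 follow_wall: idle → wire stays (-1, 0)
L2 grasp: active, suppressor → wire = (-1, 0)
L3 cruise: idle → wire stays (-1, 0)
L4 halt: idle → wire stays (-1, 0)
L5 back_away: idle → wire stays (-1, 0)
actuator = (-1, 0)
last writer: layer 2 = grasp

grasp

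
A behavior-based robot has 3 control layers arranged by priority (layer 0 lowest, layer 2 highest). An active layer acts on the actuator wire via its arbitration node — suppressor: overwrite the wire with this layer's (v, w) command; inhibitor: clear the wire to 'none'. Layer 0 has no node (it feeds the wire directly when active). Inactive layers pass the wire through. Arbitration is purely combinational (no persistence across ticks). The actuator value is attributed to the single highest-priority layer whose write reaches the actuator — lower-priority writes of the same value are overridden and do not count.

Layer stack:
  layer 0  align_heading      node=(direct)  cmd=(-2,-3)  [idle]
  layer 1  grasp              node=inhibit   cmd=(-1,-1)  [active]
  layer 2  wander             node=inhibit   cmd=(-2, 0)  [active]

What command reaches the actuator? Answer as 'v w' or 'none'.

none

L0 align_heading: idle → wire = none
L1 grasp: active, inhibitor → wire = none
L2 wander: active, inhibitor → wire = none
actuator = none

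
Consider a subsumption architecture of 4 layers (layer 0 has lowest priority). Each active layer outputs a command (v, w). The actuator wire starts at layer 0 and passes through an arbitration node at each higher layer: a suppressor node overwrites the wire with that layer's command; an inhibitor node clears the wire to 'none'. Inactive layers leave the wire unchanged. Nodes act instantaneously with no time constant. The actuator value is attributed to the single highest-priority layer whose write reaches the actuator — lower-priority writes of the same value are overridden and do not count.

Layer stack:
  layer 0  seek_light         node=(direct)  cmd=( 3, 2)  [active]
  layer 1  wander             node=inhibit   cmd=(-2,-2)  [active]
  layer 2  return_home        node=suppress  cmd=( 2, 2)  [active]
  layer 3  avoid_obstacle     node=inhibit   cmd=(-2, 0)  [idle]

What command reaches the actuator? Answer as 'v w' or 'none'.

[0] seek_light on; wire := (3, 2)
[1] wander on (inhibit); wire := none
[2] return_home on (suppress); wire := (2, 2)
[3] avoid_obstacle off; pass (2, 2)
output (2, 2)

2 2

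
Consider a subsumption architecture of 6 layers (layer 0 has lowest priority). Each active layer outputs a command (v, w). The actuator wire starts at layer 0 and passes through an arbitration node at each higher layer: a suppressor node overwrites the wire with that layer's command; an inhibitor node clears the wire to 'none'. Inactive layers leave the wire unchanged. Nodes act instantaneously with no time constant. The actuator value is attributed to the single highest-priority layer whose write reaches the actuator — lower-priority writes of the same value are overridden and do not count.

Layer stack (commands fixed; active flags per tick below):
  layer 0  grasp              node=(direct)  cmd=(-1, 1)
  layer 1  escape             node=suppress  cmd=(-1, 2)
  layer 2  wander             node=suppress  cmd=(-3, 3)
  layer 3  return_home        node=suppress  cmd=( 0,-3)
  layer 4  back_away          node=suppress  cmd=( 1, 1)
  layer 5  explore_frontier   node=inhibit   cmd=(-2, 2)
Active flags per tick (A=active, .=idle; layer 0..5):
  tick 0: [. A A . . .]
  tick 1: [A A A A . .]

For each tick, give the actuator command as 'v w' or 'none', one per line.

tick 0:
  layer 0 (grasp) idle — none
  layer 1 (escape) active — suppresses: (-1, 2)
  layer 2 (wander) active — suppresses: (-3, 3)
  layer 3 (return_home) idle — unchanged: (-3, 3)
  layer 4 (back_away) idle — unchanged: (-3, 3)
  layer 5 (explore_frontier) idle — unchanged: (-3, 3)
  → actuator (-3, 3)
tick 1:
  layer 0 (grasp) active — direct: (-1, 1)
  layer 1 (escape) active — suppresses: (-1, 2)
  layer 2 (wander) active — suppresses: (-3, 3)
  layer 3 (return_home) active — suppresses: (0, -3)
  layer 4 (back_away) idle — unchanged: (0, -3)
  layer 5 (explore_frontier) idle — unchanged: (0, -3)
  → actuator (0, -3)

-3 3
0 -3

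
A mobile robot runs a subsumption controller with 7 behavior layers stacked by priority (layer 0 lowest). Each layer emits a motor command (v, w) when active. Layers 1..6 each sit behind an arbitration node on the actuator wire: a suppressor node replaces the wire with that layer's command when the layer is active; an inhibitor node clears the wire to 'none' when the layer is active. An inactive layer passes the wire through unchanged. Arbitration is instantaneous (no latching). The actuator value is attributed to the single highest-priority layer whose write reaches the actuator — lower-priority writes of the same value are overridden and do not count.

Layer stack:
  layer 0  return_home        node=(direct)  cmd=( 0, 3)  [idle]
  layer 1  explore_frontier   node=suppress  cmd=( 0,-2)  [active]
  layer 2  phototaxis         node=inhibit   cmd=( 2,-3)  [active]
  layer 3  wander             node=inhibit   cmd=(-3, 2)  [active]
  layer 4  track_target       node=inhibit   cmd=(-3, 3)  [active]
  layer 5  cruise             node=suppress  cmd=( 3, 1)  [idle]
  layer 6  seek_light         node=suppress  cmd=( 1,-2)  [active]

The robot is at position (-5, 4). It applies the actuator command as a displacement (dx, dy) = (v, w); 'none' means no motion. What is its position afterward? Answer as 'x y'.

-4 2

L0 return_home: idle → wire = none
L1 explore_frontier: active, suppressor → wire = (0, -2)
L2 phototaxis: active, inhibitor → wire = none
L3 wander: active, inhibitor → wire = none
L4 track_target: active, inhibitor → wire = none
L5 cruise: idle → wire stays none
L6 seek_light: active, suppressor → wire = (1, -2)
actuator = (1, -2)
position: (-5, 4) + (1, -2) = (-4, 2)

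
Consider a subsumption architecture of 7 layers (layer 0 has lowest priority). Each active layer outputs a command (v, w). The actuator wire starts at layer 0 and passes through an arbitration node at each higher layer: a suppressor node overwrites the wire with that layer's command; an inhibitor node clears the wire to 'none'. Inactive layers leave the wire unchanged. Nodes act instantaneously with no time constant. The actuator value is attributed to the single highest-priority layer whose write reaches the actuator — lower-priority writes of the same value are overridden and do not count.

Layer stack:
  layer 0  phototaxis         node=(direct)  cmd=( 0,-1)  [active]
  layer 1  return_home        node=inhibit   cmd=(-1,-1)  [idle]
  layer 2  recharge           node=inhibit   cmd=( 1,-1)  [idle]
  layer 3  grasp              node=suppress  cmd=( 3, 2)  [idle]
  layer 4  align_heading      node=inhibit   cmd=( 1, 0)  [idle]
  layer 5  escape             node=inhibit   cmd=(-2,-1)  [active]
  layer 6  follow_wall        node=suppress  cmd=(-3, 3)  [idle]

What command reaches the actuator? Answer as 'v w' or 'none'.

L0 phototaxis: active, feeds wire = (0, -1)
L1 return_home: idle → wire stays (0, -1)
L2 recharge: idle → wire stays (0, -1)
L3 grasp: idle → wire stays (0, -1)
L4 align_heading: idle → wire stays (0, -1)
L5 escape: active, inhibitor → wire = none
L6 follow_wall: idle → wire stays none
actuator = none

none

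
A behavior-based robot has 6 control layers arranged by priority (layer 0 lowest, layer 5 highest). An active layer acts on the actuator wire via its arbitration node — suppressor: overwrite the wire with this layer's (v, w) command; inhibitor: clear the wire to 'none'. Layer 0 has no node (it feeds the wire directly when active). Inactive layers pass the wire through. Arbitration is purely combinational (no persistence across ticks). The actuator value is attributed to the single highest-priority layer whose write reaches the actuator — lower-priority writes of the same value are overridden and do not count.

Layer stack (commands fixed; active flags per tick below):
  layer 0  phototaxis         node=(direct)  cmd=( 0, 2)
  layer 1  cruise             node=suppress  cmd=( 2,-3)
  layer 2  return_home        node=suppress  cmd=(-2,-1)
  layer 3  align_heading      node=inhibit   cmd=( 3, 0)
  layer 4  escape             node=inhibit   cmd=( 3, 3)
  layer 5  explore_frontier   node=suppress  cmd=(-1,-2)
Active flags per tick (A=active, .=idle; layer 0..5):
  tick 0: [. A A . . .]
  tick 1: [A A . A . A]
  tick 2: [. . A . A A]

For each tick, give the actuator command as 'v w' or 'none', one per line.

tick 0:
  layer 0 (phototaxis) idle — none
  layer 1 (cruise) active — suppresses: (2, -3)
  layer 2 (return_home) active — suppresses: (-2, -1)
  layer 3 (align_heading) idle — unchanged: (-2, -1)
  layer 4 (escape) idle — unchanged: (-2, -1)
  layer 5 (explore_frontier) idle — unchanged: (-2, -1)
  → actuator (-2, -1)
tick 1:
  layer 0 (phototaxis) active — direct: (0, 2)
  layer 1 (cruise) active — suppresses: (2, -3)
  layer 2 (return_home) idle — unchanged: (2, -3)
  layer 3 (align_heading) active — inhibits: none
  layer 4 (escape) idle — unchanged: none
  layer 5 (explore_frontier) active — suppresses: (-1, -2)
  → actuator (-1, -2)
tick 2:
  layer 0 (phototaxis) idle — none
  layer 1 (cruise) idle — unchanged: none
  layer 2 (return_home) active — suppresses: (-2, -1)
  layer 3 (align_heading) idle — unchanged: (-2, -1)
  layer 4 (escape) active — inhibits: none
  layer 5 (explore_frontier) active — suppresses: (-1, -2)
  → actuator (-1, -2)

-2 -1
-1 -2
-1 -2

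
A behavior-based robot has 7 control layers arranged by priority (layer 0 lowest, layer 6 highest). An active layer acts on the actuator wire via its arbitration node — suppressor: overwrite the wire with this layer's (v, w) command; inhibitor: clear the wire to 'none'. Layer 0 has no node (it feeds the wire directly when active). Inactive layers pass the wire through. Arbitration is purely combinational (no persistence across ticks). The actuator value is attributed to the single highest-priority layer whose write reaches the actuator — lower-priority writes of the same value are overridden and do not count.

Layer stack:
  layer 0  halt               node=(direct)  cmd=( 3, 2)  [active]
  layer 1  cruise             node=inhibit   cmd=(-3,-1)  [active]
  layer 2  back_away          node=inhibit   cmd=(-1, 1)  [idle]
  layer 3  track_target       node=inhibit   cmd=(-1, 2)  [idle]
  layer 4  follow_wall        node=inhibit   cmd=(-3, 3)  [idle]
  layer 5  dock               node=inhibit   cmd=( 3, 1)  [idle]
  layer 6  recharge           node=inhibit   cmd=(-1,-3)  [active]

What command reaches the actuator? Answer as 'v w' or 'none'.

none

[0] halt on; wire := (3, 2)
[1] cruise on (inhibit); wire := none
[2] back_away off; pass none
[3] track_target off; pass none
[4] follow_wall off; pass none
[5] dock off; pass none
[6] recharge on (inhibit); wire := none
output none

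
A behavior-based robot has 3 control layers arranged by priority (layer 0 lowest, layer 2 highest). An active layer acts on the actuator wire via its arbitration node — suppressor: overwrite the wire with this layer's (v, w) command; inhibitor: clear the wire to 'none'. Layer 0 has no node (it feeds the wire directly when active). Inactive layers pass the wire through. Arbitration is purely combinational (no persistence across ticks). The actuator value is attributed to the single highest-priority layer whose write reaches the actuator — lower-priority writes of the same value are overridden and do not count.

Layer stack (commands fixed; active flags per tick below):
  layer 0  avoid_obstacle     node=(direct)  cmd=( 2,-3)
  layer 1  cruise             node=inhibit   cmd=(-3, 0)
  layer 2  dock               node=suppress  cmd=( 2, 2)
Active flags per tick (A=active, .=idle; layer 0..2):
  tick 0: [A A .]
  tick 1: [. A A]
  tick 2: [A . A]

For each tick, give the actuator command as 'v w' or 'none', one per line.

tick 0:
  L0 avoid_obstacle: active, feeds wire = (2, -3)
  L1 cruise: active, inhibitor → wire = none
  L2 dock: idle → wire stays none
  actuator = none
tick 1:
  L0 avoid_obstacle: idle → wire = none
  L1 cruise: active, inhibitor → wire = none
  L2 dock: active, suppressor → wire = (2, 2)
  actuator = (2, 2)
tick 2:
  L0 avoid_obstacle: active, feeds wire = (2, -3)
  L1 cruise: idle → wire stays (2, -3)
  L2 dock: active, suppressor → wire = (2, 2)
  actuator = (2, 2)

none
2 2
2 2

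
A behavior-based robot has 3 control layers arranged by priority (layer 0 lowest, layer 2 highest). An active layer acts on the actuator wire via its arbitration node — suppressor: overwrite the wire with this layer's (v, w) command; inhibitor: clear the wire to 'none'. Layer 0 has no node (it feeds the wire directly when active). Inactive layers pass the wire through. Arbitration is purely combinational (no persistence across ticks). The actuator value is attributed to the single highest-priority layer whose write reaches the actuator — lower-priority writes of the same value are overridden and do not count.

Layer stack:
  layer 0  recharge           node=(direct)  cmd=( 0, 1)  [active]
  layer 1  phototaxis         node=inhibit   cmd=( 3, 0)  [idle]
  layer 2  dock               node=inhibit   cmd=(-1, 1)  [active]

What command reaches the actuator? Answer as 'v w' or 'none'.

none

layer 0 (recharge) active — direct: (0, 1)
layer 1 (phototaxis) idle — unchanged: (0, 1)
layer 2 (dock) active — inhibits: none
→ actuator none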